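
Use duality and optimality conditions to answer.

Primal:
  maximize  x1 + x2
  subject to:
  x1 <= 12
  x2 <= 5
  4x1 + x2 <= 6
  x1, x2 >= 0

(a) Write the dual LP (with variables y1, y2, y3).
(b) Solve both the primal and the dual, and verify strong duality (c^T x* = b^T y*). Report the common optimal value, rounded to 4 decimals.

The standard primal-dual pair for 'max c^T x s.t. A x <= b, x >= 0' is:
  Dual:  min b^T y  s.t.  A^T y >= c,  y >= 0.

So the dual LP is:
  minimize  12y1 + 5y2 + 6y3
  subject to:
    y1 + 4y3 >= 1
    y2 + y3 >= 1
    y1, y2, y3 >= 0

Solving the primal: x* = (0.25, 5).
  primal value c^T x* = 5.25.
Solving the dual: y* = (0, 0.75, 0.25).
  dual value b^T y* = 5.25.
Strong duality: c^T x* = b^T y*. Confirmed.

5.25


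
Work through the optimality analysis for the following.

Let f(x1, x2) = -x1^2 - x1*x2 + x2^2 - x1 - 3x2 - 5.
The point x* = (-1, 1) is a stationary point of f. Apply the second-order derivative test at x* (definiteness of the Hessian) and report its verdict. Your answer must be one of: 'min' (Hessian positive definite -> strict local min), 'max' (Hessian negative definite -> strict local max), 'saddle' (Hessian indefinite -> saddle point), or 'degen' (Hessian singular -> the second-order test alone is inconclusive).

Compute the Hessian H = grad^2 f:
  H = [[-2, -1], [-1, 2]]
Verify stationarity: grad f(x*) = H x* + g = (0, 0).
Eigenvalues of H: -2.2361, 2.2361.
Eigenvalues have mixed signs, so H is indefinite -> x* is a saddle point.

saddle


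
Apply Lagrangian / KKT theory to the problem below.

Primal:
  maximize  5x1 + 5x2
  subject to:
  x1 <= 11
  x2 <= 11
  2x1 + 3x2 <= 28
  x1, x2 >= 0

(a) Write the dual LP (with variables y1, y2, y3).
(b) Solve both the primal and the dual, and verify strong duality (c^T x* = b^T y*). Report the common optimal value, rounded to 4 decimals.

The standard primal-dual pair for 'max c^T x s.t. A x <= b, x >= 0' is:
  Dual:  min b^T y  s.t.  A^T y >= c,  y >= 0.

So the dual LP is:
  minimize  11y1 + 11y2 + 28y3
  subject to:
    y1 + 2y3 >= 5
    y2 + 3y3 >= 5
    y1, y2, y3 >= 0

Solving the primal: x* = (11, 2).
  primal value c^T x* = 65.
Solving the dual: y* = (1.6667, 0, 1.6667).
  dual value b^T y* = 65.
Strong duality: c^T x* = b^T y*. Confirmed.

65


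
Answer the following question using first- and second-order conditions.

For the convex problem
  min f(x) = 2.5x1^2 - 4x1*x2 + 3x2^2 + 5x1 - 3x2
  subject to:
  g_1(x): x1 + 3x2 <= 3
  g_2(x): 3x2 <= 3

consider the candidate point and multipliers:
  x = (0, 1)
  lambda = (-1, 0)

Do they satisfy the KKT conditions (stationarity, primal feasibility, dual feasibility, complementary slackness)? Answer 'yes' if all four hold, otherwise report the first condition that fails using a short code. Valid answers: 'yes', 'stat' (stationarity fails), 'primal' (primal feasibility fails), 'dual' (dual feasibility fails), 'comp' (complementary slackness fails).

Gradient of f: grad f(x) = Q x + c = (1, 3)
Constraint values g_i(x) = a_i^T x - b_i:
  g_1((0, 1)) = 0
  g_2((0, 1)) = 0
Stationarity residual: grad f(x) + sum_i lambda_i a_i = (0, 0)
  -> stationarity OK
Primal feasibility (all g_i <= 0): OK
Dual feasibility (all lambda_i >= 0): FAILS
Complementary slackness (lambda_i * g_i(x) = 0 for all i): OK

Verdict: the first failing condition is dual_feasibility -> dual.

dual


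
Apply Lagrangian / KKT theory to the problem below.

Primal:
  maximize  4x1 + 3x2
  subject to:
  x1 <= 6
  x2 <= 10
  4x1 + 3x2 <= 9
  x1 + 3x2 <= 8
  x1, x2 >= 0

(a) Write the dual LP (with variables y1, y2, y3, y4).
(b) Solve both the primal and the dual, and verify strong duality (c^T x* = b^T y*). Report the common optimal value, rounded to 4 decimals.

The standard primal-dual pair for 'max c^T x s.t. A x <= b, x >= 0' is:
  Dual:  min b^T y  s.t.  A^T y >= c,  y >= 0.

So the dual LP is:
  minimize  6y1 + 10y2 + 9y3 + 8y4
  subject to:
    y1 + 4y3 + y4 >= 4
    y2 + 3y3 + 3y4 >= 3
    y1, y2, y3, y4 >= 0

Solving the primal: x* = (2.25, 0).
  primal value c^T x* = 9.
Solving the dual: y* = (0, 0, 1, 0).
  dual value b^T y* = 9.
Strong duality: c^T x* = b^T y*. Confirmed.

9


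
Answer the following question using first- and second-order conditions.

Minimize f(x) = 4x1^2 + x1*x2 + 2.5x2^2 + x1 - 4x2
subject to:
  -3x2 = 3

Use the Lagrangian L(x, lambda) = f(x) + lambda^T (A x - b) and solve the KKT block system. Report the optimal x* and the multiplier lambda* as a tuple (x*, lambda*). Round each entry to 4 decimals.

Form the Lagrangian:
  L(x, lambda) = (1/2) x^T Q x + c^T x + lambda^T (A x - b)
Stationarity (grad_x L = 0): Q x + c + A^T lambda = 0.
Primal feasibility: A x = b.

This gives the KKT block system:
  [ Q   A^T ] [ x     ]   [-c ]
  [ A    0  ] [ lambda ] = [ b ]

Solving the linear system:
  x*      = (0, -1)
  lambda* = (-3)
  f(x*)   = 6.5

x* = (0, -1), lambda* = (-3)


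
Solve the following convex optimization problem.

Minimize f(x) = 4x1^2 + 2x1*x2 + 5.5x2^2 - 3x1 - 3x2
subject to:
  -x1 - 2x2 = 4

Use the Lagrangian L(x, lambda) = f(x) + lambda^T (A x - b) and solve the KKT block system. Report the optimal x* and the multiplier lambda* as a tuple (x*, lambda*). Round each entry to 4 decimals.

Form the Lagrangian:
  L(x, lambda) = (1/2) x^T Q x + c^T x + lambda^T (A x - b)
Stationarity (grad_x L = 0): Q x + c + A^T lambda = 0.
Primal feasibility: A x = b.

This gives the KKT block system:
  [ Q   A^T ] [ x     ]   [-c ]
  [ A    0  ] [ lambda ] = [ b ]

Solving the linear system:
  x*      = (-0.6286, -1.6857)
  lambda* = (-11.4)
  f(x*)   = 26.2714

x* = (-0.6286, -1.6857), lambda* = (-11.4)


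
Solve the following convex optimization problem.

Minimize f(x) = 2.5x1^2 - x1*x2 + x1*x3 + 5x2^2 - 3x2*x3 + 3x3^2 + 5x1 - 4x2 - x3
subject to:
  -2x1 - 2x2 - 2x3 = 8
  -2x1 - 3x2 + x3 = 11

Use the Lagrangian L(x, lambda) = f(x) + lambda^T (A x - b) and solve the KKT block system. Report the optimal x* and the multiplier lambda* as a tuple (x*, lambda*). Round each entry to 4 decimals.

Form the Lagrangian:
  L(x, lambda) = (1/2) x^T Q x + c^T x + lambda^T (A x - b)
Stationarity (grad_x L = 0): Q x + c + A^T lambda = 0.
Primal feasibility: A x = b.

This gives the KKT block system:
  [ Q   A^T ] [ x     ]   [-c ]
  [ A    0  ] [ lambda ] = [ b ]

Solving the linear system:
  x*      = (-3.3908, -1.2069, 0.5977)
  lambda* = (-0.7529, -4.3218)
  f(x*)   = 20.4195

x* = (-3.3908, -1.2069, 0.5977), lambda* = (-0.7529, -4.3218)


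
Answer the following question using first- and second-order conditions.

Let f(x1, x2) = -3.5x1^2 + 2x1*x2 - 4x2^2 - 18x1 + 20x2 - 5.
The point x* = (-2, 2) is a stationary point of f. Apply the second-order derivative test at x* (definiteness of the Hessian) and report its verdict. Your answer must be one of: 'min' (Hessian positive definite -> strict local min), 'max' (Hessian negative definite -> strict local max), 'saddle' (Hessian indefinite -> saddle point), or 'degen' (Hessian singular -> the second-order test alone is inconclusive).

Compute the Hessian H = grad^2 f:
  H = [[-7, 2], [2, -8]]
Verify stationarity: grad f(x*) = H x* + g = (0, 0).
Eigenvalues of H: -9.5616, -5.4384.
Both eigenvalues < 0, so H is negative definite -> x* is a strict local max.

max


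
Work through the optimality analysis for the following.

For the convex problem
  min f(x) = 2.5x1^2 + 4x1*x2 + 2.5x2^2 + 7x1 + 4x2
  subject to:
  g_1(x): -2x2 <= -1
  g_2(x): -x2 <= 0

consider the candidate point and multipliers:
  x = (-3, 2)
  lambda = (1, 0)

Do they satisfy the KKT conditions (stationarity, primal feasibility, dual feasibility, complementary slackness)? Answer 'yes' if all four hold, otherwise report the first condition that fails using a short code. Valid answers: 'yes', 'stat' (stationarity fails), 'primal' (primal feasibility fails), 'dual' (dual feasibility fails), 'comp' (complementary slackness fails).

Gradient of f: grad f(x) = Q x + c = (0, 2)
Constraint values g_i(x) = a_i^T x - b_i:
  g_1((-3, 2)) = -3
  g_2((-3, 2)) = -2
Stationarity residual: grad f(x) + sum_i lambda_i a_i = (0, 0)
  -> stationarity OK
Primal feasibility (all g_i <= 0): OK
Dual feasibility (all lambda_i >= 0): OK
Complementary slackness (lambda_i * g_i(x) = 0 for all i): FAILS

Verdict: the first failing condition is complementary_slackness -> comp.

comp


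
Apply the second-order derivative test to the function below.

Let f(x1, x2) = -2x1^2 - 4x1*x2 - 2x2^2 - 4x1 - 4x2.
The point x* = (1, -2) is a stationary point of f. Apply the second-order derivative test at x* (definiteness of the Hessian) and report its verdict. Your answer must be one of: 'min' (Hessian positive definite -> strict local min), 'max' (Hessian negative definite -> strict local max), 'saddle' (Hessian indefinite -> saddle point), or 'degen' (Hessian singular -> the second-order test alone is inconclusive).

Compute the Hessian H = grad^2 f:
  H = [[-4, -4], [-4, -4]]
Verify stationarity: grad f(x*) = H x* + g = (0, 0).
Eigenvalues of H: -8, 0.
H has a zero eigenvalue (singular; negative semidefinite but not definite), so H is neither positive definite, negative definite, nor indefinite. The second-order test alone is inconclusive -> degen.
(Indeed, f is constant along the null direction of H through x*, so x* is not a strict local extremum.)

degen


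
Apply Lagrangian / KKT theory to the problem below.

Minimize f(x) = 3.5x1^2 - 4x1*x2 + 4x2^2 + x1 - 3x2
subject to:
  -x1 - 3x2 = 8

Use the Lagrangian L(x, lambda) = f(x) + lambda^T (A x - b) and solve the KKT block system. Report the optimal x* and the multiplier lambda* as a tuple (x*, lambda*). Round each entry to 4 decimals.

Form the Lagrangian:
  L(x, lambda) = (1/2) x^T Q x + c^T x + lambda^T (A x - b)
Stationarity (grad_x L = 0): Q x + c + A^T lambda = 0.
Primal feasibility: A x = b.

This gives the KKT block system:
  [ Q   A^T ] [ x     ]   [-c ]
  [ A    0  ] [ lambda ] = [ b ]

Solving the linear system:
  x*      = (-1.8737, -2.0421)
  lambda* = (-3.9474)
  f(x*)   = 17.9158

x* = (-1.8737, -2.0421), lambda* = (-3.9474)


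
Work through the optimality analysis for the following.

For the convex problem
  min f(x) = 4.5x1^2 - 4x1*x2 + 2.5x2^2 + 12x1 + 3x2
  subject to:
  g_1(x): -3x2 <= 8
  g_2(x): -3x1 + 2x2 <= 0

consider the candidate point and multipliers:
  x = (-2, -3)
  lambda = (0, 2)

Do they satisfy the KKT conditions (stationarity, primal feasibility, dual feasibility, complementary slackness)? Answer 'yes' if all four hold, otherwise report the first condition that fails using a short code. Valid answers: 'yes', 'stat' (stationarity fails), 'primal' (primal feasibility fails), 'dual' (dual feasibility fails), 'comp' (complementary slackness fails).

Gradient of f: grad f(x) = Q x + c = (6, -4)
Constraint values g_i(x) = a_i^T x - b_i:
  g_1((-2, -3)) = 1
  g_2((-2, -3)) = 0
Stationarity residual: grad f(x) + sum_i lambda_i a_i = (0, 0)
  -> stationarity OK
Primal feasibility (all g_i <= 0): FAILS
Dual feasibility (all lambda_i >= 0): OK
Complementary slackness (lambda_i * g_i(x) = 0 for all i): OK

Verdict: the first failing condition is primal_feasibility -> primal.

primal


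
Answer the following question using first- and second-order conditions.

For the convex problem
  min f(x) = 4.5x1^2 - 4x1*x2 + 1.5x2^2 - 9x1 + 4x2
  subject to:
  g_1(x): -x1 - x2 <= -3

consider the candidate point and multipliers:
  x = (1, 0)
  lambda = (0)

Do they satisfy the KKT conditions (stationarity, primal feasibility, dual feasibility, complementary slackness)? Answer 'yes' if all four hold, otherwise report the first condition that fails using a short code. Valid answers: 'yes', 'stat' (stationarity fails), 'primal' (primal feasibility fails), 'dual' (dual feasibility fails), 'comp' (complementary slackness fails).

Gradient of f: grad f(x) = Q x + c = (0, 0)
Constraint values g_i(x) = a_i^T x - b_i:
  g_1((1, 0)) = 2
Stationarity residual: grad f(x) + sum_i lambda_i a_i = (0, 0)
  -> stationarity OK
Primal feasibility (all g_i <= 0): FAILS
Dual feasibility (all lambda_i >= 0): OK
Complementary slackness (lambda_i * g_i(x) = 0 for all i): OK

Verdict: the first failing condition is primal_feasibility -> primal.

primal


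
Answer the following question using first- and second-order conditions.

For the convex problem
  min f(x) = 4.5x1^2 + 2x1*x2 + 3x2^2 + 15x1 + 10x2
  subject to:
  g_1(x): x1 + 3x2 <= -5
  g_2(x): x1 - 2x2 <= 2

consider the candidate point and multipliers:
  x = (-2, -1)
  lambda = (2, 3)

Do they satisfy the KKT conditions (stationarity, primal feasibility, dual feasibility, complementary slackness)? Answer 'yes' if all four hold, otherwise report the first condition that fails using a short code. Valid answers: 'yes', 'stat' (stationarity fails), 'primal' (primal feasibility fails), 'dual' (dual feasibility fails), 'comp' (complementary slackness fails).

Gradient of f: grad f(x) = Q x + c = (-5, 0)
Constraint values g_i(x) = a_i^T x - b_i:
  g_1((-2, -1)) = 0
  g_2((-2, -1)) = -2
Stationarity residual: grad f(x) + sum_i lambda_i a_i = (0, 0)
  -> stationarity OK
Primal feasibility (all g_i <= 0): OK
Dual feasibility (all lambda_i >= 0): OK
Complementary slackness (lambda_i * g_i(x) = 0 for all i): FAILS

Verdict: the first failing condition is complementary_slackness -> comp.

comp


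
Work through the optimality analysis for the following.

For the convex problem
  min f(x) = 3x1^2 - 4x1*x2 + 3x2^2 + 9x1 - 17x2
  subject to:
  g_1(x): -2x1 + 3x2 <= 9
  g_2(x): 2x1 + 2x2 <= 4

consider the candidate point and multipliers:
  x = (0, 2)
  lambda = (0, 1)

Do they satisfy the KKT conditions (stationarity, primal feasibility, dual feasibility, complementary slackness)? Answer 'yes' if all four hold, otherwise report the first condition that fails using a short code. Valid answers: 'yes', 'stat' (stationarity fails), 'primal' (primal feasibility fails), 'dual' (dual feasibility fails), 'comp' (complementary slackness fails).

Gradient of f: grad f(x) = Q x + c = (1, -5)
Constraint values g_i(x) = a_i^T x - b_i:
  g_1((0, 2)) = -3
  g_2((0, 2)) = 0
Stationarity residual: grad f(x) + sum_i lambda_i a_i = (3, -3)
  -> stationarity FAILS
Primal feasibility (all g_i <= 0): OK
Dual feasibility (all lambda_i >= 0): OK
Complementary slackness (lambda_i * g_i(x) = 0 for all i): OK

Verdict: the first failing condition is stationarity -> stat.

stat


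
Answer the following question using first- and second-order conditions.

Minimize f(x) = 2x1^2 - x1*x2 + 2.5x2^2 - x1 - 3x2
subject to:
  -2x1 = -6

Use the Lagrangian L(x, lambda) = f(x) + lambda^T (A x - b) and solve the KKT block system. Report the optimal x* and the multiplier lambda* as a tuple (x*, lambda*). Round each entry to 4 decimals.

Form the Lagrangian:
  L(x, lambda) = (1/2) x^T Q x + c^T x + lambda^T (A x - b)
Stationarity (grad_x L = 0): Q x + c + A^T lambda = 0.
Primal feasibility: A x = b.

This gives the KKT block system:
  [ Q   A^T ] [ x     ]   [-c ]
  [ A    0  ] [ lambda ] = [ b ]

Solving the linear system:
  x*      = (3, 1.2)
  lambda* = (4.9)
  f(x*)   = 11.4

x* = (3, 1.2), lambda* = (4.9)


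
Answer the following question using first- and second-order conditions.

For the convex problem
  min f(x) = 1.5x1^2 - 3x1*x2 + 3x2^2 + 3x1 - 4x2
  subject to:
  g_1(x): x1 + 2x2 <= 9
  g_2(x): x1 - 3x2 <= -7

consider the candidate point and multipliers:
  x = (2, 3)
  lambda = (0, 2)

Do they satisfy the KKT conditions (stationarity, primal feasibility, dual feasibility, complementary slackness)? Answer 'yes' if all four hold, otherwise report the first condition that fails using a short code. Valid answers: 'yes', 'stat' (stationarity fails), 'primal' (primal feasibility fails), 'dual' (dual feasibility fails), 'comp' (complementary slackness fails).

Gradient of f: grad f(x) = Q x + c = (0, 8)
Constraint values g_i(x) = a_i^T x - b_i:
  g_1((2, 3)) = -1
  g_2((2, 3)) = 0
Stationarity residual: grad f(x) + sum_i lambda_i a_i = (2, 2)
  -> stationarity FAILS
Primal feasibility (all g_i <= 0): OK
Dual feasibility (all lambda_i >= 0): OK
Complementary slackness (lambda_i * g_i(x) = 0 for all i): OK

Verdict: the first failing condition is stationarity -> stat.

stat


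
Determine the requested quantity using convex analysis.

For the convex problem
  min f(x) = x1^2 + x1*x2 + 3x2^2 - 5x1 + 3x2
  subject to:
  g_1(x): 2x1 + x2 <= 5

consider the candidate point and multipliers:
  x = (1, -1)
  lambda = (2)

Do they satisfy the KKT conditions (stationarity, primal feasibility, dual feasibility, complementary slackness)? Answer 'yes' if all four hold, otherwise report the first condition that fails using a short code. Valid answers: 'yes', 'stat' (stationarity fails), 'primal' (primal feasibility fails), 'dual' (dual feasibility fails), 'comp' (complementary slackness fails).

Gradient of f: grad f(x) = Q x + c = (-4, -2)
Constraint values g_i(x) = a_i^T x - b_i:
  g_1((1, -1)) = -4
Stationarity residual: grad f(x) + sum_i lambda_i a_i = (0, 0)
  -> stationarity OK
Primal feasibility (all g_i <= 0): OK
Dual feasibility (all lambda_i >= 0): OK
Complementary slackness (lambda_i * g_i(x) = 0 for all i): FAILS

Verdict: the first failing condition is complementary_slackness -> comp.

comp


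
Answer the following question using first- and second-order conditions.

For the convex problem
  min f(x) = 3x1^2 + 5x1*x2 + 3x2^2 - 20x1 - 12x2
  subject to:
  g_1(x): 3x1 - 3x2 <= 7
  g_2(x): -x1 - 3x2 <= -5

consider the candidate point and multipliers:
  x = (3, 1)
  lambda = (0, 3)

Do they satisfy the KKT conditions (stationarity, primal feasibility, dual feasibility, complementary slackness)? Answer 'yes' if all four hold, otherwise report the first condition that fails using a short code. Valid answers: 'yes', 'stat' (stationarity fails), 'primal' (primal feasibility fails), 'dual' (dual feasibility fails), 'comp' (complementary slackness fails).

Gradient of f: grad f(x) = Q x + c = (3, 9)
Constraint values g_i(x) = a_i^T x - b_i:
  g_1((3, 1)) = -1
  g_2((3, 1)) = -1
Stationarity residual: grad f(x) + sum_i lambda_i a_i = (0, 0)
  -> stationarity OK
Primal feasibility (all g_i <= 0): OK
Dual feasibility (all lambda_i >= 0): OK
Complementary slackness (lambda_i * g_i(x) = 0 for all i): FAILS

Verdict: the first failing condition is complementary_slackness -> comp.

comp


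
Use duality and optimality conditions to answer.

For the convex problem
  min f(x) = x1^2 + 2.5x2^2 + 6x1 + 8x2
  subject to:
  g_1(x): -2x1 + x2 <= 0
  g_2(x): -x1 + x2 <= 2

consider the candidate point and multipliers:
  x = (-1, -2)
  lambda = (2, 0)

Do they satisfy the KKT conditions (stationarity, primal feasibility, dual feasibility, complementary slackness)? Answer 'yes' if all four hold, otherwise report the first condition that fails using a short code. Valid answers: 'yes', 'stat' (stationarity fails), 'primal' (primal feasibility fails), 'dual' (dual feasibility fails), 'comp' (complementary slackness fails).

Gradient of f: grad f(x) = Q x + c = (4, -2)
Constraint values g_i(x) = a_i^T x - b_i:
  g_1((-1, -2)) = 0
  g_2((-1, -2)) = -3
Stationarity residual: grad f(x) + sum_i lambda_i a_i = (0, 0)
  -> stationarity OK
Primal feasibility (all g_i <= 0): OK
Dual feasibility (all lambda_i >= 0): OK
Complementary slackness (lambda_i * g_i(x) = 0 for all i): OK

Verdict: yes, KKT holds.

yes


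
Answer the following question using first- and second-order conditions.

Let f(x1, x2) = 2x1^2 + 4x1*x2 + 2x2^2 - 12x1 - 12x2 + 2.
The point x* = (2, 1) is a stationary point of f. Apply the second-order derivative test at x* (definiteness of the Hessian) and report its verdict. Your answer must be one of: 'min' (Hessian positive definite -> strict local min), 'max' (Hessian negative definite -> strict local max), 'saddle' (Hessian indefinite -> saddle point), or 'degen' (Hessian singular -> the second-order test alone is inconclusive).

Compute the Hessian H = grad^2 f:
  H = [[4, 4], [4, 4]]
Verify stationarity: grad f(x*) = H x* + g = (0, 0).
Eigenvalues of H: 0, 8.
H has a zero eigenvalue (singular; positive semidefinite but not definite), so H is neither positive definite, negative definite, nor indefinite. The second-order test alone is inconclusive -> degen.
(Indeed, f is constant along the null direction of H through x*, so x* is not a strict local extremum.)

degen


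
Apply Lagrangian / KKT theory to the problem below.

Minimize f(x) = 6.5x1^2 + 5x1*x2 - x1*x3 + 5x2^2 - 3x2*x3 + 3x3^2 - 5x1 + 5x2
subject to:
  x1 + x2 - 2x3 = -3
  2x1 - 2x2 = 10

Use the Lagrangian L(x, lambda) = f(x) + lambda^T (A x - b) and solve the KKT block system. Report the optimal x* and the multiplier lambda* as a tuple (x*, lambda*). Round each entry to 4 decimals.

Form the Lagrangian:
  L(x, lambda) = (1/2) x^T Q x + c^T x + lambda^T (A x - b)
Stationarity (grad_x L = 0): Q x + c + A^T lambda = 0.
Primal feasibility: A x = b.

This gives the KKT block system:
  [ Q   A^T ] [ x     ]   [-c ]
  [ A    0  ] [ lambda ] = [ b ]

Solving the linear system:
  x*      = (2, -3, 1)
  lambda* = (6.5, -5.75)
  f(x*)   = 26

x* = (2, -3, 1), lambda* = (6.5, -5.75)


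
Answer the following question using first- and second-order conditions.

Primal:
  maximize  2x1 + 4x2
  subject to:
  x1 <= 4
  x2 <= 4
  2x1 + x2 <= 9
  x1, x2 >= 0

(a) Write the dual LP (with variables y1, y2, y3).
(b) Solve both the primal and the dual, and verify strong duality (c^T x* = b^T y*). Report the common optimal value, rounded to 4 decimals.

The standard primal-dual pair for 'max c^T x s.t. A x <= b, x >= 0' is:
  Dual:  min b^T y  s.t.  A^T y >= c,  y >= 0.

So the dual LP is:
  minimize  4y1 + 4y2 + 9y3
  subject to:
    y1 + 2y3 >= 2
    y2 + y3 >= 4
    y1, y2, y3 >= 0

Solving the primal: x* = (2.5, 4).
  primal value c^T x* = 21.
Solving the dual: y* = (0, 3, 1).
  dual value b^T y* = 21.
Strong duality: c^T x* = b^T y*. Confirmed.

21


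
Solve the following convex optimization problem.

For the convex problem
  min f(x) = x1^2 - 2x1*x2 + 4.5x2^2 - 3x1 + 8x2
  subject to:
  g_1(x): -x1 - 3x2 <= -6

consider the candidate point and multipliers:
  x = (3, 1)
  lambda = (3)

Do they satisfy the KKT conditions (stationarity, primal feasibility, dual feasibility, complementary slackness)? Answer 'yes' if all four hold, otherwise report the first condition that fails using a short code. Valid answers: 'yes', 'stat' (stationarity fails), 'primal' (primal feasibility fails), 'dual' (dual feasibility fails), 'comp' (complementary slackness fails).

Gradient of f: grad f(x) = Q x + c = (1, 11)
Constraint values g_i(x) = a_i^T x - b_i:
  g_1((3, 1)) = 0
Stationarity residual: grad f(x) + sum_i lambda_i a_i = (-2, 2)
  -> stationarity FAILS
Primal feasibility (all g_i <= 0): OK
Dual feasibility (all lambda_i >= 0): OK
Complementary slackness (lambda_i * g_i(x) = 0 for all i): OK

Verdict: the first failing condition is stationarity -> stat.

stat


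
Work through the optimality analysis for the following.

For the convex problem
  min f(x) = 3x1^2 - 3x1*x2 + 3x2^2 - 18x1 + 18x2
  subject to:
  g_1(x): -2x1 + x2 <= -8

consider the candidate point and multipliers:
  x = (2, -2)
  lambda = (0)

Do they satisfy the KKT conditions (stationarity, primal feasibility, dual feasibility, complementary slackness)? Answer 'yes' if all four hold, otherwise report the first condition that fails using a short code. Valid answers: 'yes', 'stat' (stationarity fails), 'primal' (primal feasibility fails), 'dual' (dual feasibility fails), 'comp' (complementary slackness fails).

Gradient of f: grad f(x) = Q x + c = (0, 0)
Constraint values g_i(x) = a_i^T x - b_i:
  g_1((2, -2)) = 2
Stationarity residual: grad f(x) + sum_i lambda_i a_i = (0, 0)
  -> stationarity OK
Primal feasibility (all g_i <= 0): FAILS
Dual feasibility (all lambda_i >= 0): OK
Complementary slackness (lambda_i * g_i(x) = 0 for all i): OK

Verdict: the first failing condition is primal_feasibility -> primal.

primal


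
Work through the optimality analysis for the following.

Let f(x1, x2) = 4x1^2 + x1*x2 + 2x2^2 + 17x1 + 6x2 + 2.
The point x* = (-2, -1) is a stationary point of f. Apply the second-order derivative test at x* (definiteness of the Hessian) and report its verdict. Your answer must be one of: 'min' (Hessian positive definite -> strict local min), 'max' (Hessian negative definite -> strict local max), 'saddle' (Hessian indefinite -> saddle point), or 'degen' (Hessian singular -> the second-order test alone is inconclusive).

Compute the Hessian H = grad^2 f:
  H = [[8, 1], [1, 4]]
Verify stationarity: grad f(x*) = H x* + g = (0, 0).
Eigenvalues of H: 3.7639, 8.2361.
Both eigenvalues > 0, so H is positive definite -> x* is a strict local min.

min


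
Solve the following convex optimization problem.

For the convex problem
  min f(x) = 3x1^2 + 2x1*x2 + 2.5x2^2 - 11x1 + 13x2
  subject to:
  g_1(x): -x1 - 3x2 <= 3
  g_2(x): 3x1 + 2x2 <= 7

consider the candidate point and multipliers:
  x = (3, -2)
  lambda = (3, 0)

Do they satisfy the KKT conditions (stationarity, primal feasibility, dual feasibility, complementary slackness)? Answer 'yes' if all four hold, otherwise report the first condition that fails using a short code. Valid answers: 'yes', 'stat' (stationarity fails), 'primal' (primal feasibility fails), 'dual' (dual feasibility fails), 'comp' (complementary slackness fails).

Gradient of f: grad f(x) = Q x + c = (3, 9)
Constraint values g_i(x) = a_i^T x - b_i:
  g_1((3, -2)) = 0
  g_2((3, -2)) = -2
Stationarity residual: grad f(x) + sum_i lambda_i a_i = (0, 0)
  -> stationarity OK
Primal feasibility (all g_i <= 0): OK
Dual feasibility (all lambda_i >= 0): OK
Complementary slackness (lambda_i * g_i(x) = 0 for all i): OK

Verdict: yes, KKT holds.

yes


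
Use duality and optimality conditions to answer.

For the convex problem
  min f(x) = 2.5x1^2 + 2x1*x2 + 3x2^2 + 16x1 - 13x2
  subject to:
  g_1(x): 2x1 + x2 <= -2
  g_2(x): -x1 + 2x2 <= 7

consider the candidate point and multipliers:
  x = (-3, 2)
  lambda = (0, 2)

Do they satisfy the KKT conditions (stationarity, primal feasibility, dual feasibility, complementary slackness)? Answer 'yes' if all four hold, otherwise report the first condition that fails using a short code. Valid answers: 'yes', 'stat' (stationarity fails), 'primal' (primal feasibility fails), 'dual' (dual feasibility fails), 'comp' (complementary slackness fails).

Gradient of f: grad f(x) = Q x + c = (5, -7)
Constraint values g_i(x) = a_i^T x - b_i:
  g_1((-3, 2)) = -2
  g_2((-3, 2)) = 0
Stationarity residual: grad f(x) + sum_i lambda_i a_i = (3, -3)
  -> stationarity FAILS
Primal feasibility (all g_i <= 0): OK
Dual feasibility (all lambda_i >= 0): OK
Complementary slackness (lambda_i * g_i(x) = 0 for all i): OK

Verdict: the first failing condition is stationarity -> stat.

stat


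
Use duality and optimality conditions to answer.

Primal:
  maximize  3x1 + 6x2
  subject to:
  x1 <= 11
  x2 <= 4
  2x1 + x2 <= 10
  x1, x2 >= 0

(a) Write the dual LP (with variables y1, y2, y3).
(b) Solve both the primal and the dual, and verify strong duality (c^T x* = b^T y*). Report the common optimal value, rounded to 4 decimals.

The standard primal-dual pair for 'max c^T x s.t. A x <= b, x >= 0' is:
  Dual:  min b^T y  s.t.  A^T y >= c,  y >= 0.

So the dual LP is:
  minimize  11y1 + 4y2 + 10y3
  subject to:
    y1 + 2y3 >= 3
    y2 + y3 >= 6
    y1, y2, y3 >= 0

Solving the primal: x* = (3, 4).
  primal value c^T x* = 33.
Solving the dual: y* = (0, 4.5, 1.5).
  dual value b^T y* = 33.
Strong duality: c^T x* = b^T y*. Confirmed.

33


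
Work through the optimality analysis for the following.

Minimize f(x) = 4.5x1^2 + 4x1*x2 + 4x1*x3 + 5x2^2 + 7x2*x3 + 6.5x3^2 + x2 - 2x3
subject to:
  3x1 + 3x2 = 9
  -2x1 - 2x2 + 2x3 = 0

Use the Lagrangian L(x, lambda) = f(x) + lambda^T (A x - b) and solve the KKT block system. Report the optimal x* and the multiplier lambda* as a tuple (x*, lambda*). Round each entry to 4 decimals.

Form the Lagrangian:
  L(x, lambda) = (1/2) x^T Q x + c^T x + lambda^T (A x - b)
Stationarity (grad_x L = 0): Q x + c + A^T lambda = 0.
Primal feasibility: A x = b.

This gives the KKT block system:
  [ Q   A^T ] [ x     ]   [-c ]
  [ A    0  ] [ lambda ] = [ b ]

Solving the linear system:
  x*      = (2.5455, 0.4545, 3)
  lambda* = (-29.0303, -25.1818)
  f(x*)   = 127.8636

x* = (2.5455, 0.4545, 3), lambda* = (-29.0303, -25.1818)


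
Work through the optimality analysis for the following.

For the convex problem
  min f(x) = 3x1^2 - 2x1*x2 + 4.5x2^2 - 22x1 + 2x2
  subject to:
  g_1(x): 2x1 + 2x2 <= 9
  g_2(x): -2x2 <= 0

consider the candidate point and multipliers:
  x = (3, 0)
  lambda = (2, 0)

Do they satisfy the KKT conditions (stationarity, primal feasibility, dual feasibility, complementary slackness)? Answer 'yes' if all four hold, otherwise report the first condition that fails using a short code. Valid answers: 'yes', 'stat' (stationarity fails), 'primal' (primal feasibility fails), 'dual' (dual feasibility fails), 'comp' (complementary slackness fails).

Gradient of f: grad f(x) = Q x + c = (-4, -4)
Constraint values g_i(x) = a_i^T x - b_i:
  g_1((3, 0)) = -3
  g_2((3, 0)) = 0
Stationarity residual: grad f(x) + sum_i lambda_i a_i = (0, 0)
  -> stationarity OK
Primal feasibility (all g_i <= 0): OK
Dual feasibility (all lambda_i >= 0): OK
Complementary slackness (lambda_i * g_i(x) = 0 for all i): FAILS

Verdict: the first failing condition is complementary_slackness -> comp.

comp


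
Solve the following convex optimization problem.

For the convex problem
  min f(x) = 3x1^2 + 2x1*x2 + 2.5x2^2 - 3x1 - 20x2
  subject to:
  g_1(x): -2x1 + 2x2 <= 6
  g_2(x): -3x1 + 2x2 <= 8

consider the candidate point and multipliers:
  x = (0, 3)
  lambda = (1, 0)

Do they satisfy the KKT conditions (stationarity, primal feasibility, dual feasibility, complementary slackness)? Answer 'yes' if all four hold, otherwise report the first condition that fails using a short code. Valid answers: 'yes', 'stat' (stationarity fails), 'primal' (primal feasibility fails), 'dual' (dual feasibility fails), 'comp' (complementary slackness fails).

Gradient of f: grad f(x) = Q x + c = (3, -5)
Constraint values g_i(x) = a_i^T x - b_i:
  g_1((0, 3)) = 0
  g_2((0, 3)) = -2
Stationarity residual: grad f(x) + sum_i lambda_i a_i = (1, -3)
  -> stationarity FAILS
Primal feasibility (all g_i <= 0): OK
Dual feasibility (all lambda_i >= 0): OK
Complementary slackness (lambda_i * g_i(x) = 0 for all i): OK

Verdict: the first failing condition is stationarity -> stat.

stat


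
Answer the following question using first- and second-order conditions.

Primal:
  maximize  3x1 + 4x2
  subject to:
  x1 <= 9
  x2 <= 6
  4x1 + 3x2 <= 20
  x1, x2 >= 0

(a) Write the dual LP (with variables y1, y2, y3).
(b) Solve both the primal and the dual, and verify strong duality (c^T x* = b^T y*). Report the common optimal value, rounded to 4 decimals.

The standard primal-dual pair for 'max c^T x s.t. A x <= b, x >= 0' is:
  Dual:  min b^T y  s.t.  A^T y >= c,  y >= 0.

So the dual LP is:
  minimize  9y1 + 6y2 + 20y3
  subject to:
    y1 + 4y3 >= 3
    y2 + 3y3 >= 4
    y1, y2, y3 >= 0

Solving the primal: x* = (0.5, 6).
  primal value c^T x* = 25.5.
Solving the dual: y* = (0, 1.75, 0.75).
  dual value b^T y* = 25.5.
Strong duality: c^T x* = b^T y*. Confirmed.

25.5


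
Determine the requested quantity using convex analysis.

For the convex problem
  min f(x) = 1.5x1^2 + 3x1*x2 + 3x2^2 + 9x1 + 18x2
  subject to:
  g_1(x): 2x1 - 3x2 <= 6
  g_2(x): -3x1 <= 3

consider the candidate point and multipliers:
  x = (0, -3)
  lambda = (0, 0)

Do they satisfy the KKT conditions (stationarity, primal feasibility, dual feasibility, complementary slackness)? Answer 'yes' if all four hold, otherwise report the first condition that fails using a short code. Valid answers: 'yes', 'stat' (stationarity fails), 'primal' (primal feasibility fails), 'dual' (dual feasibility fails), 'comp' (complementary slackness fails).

Gradient of f: grad f(x) = Q x + c = (0, 0)
Constraint values g_i(x) = a_i^T x - b_i:
  g_1((0, -3)) = 3
  g_2((0, -3)) = -3
Stationarity residual: grad f(x) + sum_i lambda_i a_i = (0, 0)
  -> stationarity OK
Primal feasibility (all g_i <= 0): FAILS
Dual feasibility (all lambda_i >= 0): OK
Complementary slackness (lambda_i * g_i(x) = 0 for all i): OK

Verdict: the first failing condition is primal_feasibility -> primal.

primal


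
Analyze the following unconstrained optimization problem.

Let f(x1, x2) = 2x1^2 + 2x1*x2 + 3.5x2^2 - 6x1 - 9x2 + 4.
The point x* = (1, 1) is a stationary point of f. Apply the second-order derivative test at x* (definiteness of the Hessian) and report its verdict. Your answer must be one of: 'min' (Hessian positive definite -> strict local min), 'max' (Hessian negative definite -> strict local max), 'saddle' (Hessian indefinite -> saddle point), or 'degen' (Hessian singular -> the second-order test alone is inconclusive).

Compute the Hessian H = grad^2 f:
  H = [[4, 2], [2, 7]]
Verify stationarity: grad f(x*) = H x* + g = (0, 0).
Eigenvalues of H: 3, 8.
Both eigenvalues > 0, so H is positive definite -> x* is a strict local min.

min


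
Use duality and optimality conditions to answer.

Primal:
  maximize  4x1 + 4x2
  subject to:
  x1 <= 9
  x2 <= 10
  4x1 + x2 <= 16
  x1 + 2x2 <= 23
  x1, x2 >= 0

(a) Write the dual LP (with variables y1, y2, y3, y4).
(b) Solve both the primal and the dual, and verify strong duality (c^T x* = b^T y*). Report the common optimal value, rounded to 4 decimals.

The standard primal-dual pair for 'max c^T x s.t. A x <= b, x >= 0' is:
  Dual:  min b^T y  s.t.  A^T y >= c,  y >= 0.

So the dual LP is:
  minimize  9y1 + 10y2 + 16y3 + 23y4
  subject to:
    y1 + 4y3 + y4 >= 4
    y2 + y3 + 2y4 >= 4
    y1, y2, y3, y4 >= 0

Solving the primal: x* = (1.5, 10).
  primal value c^T x* = 46.
Solving the dual: y* = (0, 3, 1, 0).
  dual value b^T y* = 46.
Strong duality: c^T x* = b^T y*. Confirmed.

46


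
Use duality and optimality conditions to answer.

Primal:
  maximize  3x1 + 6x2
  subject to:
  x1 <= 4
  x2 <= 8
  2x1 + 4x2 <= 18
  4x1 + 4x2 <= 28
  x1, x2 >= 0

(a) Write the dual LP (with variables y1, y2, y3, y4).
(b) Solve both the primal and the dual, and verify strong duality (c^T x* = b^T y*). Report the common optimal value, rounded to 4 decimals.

The standard primal-dual pair for 'max c^T x s.t. A x <= b, x >= 0' is:
  Dual:  min b^T y  s.t.  A^T y >= c,  y >= 0.

So the dual LP is:
  minimize  4y1 + 8y2 + 18y3 + 28y4
  subject to:
    y1 + 2y3 + 4y4 >= 3
    y2 + 4y3 + 4y4 >= 6
    y1, y2, y3, y4 >= 0

Solving the primal: x* = (4, 2.5).
  primal value c^T x* = 27.
Solving the dual: y* = (0, 0, 1.5, 0).
  dual value b^T y* = 27.
Strong duality: c^T x* = b^T y*. Confirmed.

27


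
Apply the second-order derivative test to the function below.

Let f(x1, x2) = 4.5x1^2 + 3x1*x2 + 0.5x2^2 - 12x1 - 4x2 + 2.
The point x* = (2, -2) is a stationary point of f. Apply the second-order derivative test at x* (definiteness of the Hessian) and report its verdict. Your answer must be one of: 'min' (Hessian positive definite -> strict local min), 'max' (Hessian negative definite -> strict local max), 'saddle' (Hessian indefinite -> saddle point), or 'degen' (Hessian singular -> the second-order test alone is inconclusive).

Compute the Hessian H = grad^2 f:
  H = [[9, 3], [3, 1]]
Verify stationarity: grad f(x*) = H x* + g = (0, 0).
Eigenvalues of H: 0, 10.
H has a zero eigenvalue (singular; positive semidefinite but not definite), so H is neither positive definite, negative definite, nor indefinite. The second-order test alone is inconclusive -> degen.
(Indeed, f is constant along the null direction of H through x*, so x* is not a strict local extremum.)

degen


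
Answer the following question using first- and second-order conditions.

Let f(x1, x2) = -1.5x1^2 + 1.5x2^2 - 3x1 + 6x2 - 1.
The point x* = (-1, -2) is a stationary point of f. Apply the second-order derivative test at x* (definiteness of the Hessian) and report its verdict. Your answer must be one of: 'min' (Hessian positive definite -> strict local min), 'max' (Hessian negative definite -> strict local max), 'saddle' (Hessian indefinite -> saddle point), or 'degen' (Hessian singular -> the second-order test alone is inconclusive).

Compute the Hessian H = grad^2 f:
  H = [[-3, 0], [0, 3]]
Verify stationarity: grad f(x*) = H x* + g = (0, 0).
Eigenvalues of H: -3, 3.
Eigenvalues have mixed signs, so H is indefinite -> x* is a saddle point.

saddle


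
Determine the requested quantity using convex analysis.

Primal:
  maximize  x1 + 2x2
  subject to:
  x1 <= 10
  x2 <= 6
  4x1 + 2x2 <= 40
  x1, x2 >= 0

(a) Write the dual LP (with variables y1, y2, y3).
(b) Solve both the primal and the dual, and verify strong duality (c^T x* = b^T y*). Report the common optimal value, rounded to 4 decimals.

The standard primal-dual pair for 'max c^T x s.t. A x <= b, x >= 0' is:
  Dual:  min b^T y  s.t.  A^T y >= c,  y >= 0.

So the dual LP is:
  minimize  10y1 + 6y2 + 40y3
  subject to:
    y1 + 4y3 >= 1
    y2 + 2y3 >= 2
    y1, y2, y3 >= 0

Solving the primal: x* = (7, 6).
  primal value c^T x* = 19.
Solving the dual: y* = (0, 1.5, 0.25).
  dual value b^T y* = 19.
Strong duality: c^T x* = b^T y*. Confirmed.

19


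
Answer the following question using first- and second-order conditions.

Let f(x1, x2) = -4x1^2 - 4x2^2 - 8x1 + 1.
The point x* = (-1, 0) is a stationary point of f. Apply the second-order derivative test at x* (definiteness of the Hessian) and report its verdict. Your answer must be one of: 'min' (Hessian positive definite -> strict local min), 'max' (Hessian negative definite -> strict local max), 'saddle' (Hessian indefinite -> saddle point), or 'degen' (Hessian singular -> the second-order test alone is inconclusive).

Compute the Hessian H = grad^2 f:
  H = [[-8, 0], [0, -8]]
Verify stationarity: grad f(x*) = H x* + g = (0, 0).
Eigenvalues of H: -8, -8.
Both eigenvalues < 0, so H is negative definite -> x* is a strict local max.

max


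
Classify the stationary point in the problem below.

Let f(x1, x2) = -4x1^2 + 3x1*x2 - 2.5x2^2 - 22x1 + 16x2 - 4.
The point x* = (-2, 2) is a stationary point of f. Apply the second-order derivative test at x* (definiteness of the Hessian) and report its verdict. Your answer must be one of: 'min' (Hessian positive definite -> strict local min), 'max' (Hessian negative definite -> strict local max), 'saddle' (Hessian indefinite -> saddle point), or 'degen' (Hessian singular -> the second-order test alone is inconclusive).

Compute the Hessian H = grad^2 f:
  H = [[-8, 3], [3, -5]]
Verify stationarity: grad f(x*) = H x* + g = (0, 0).
Eigenvalues of H: -9.8541, -3.1459.
Both eigenvalues < 0, so H is negative definite -> x* is a strict local max.

max


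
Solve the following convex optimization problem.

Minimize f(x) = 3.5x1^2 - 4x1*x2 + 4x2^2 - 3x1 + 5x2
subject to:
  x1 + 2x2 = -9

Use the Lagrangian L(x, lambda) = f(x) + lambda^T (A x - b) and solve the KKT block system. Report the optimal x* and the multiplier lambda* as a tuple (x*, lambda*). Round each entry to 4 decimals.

Form the Lagrangian:
  L(x, lambda) = (1/2) x^T Q x + c^T x + lambda^T (A x - b)
Stationarity (grad_x L = 0): Q x + c + A^T lambda = 0.
Primal feasibility: A x = b.

This gives the KKT block system:
  [ Q   A^T ] [ x     ]   [-c ]
  [ A    0  ] [ lambda ] = [ b ]

Solving the linear system:
  x*      = (-2.3462, -3.3269)
  lambda* = (6.1154)
  f(x*)   = 22.7212

x* = (-2.3462, -3.3269), lambda* = (6.1154)


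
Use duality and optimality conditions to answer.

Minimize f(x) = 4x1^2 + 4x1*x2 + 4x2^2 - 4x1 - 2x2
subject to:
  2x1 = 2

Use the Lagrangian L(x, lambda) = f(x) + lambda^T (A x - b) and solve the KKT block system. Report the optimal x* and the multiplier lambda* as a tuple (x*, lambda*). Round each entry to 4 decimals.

Form the Lagrangian:
  L(x, lambda) = (1/2) x^T Q x + c^T x + lambda^T (A x - b)
Stationarity (grad_x L = 0): Q x + c + A^T lambda = 0.
Primal feasibility: A x = b.

This gives the KKT block system:
  [ Q   A^T ] [ x     ]   [-c ]
  [ A    0  ] [ lambda ] = [ b ]

Solving the linear system:
  x*      = (1, -0.25)
  lambda* = (-1.5)
  f(x*)   = -0.25

x* = (1, -0.25), lambda* = (-1.5)


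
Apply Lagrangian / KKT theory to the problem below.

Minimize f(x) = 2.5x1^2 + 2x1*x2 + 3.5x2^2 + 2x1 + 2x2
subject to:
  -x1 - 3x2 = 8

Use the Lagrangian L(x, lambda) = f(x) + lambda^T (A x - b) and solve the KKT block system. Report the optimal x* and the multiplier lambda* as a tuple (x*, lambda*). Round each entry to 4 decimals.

Form the Lagrangian:
  L(x, lambda) = (1/2) x^T Q x + c^T x + lambda^T (A x - b)
Stationarity (grad_x L = 0): Q x + c + A^T lambda = 0.
Primal feasibility: A x = b.

This gives the KKT block system:
  [ Q   A^T ] [ x     ]   [-c ]
  [ A    0  ] [ lambda ] = [ b ]

Solving the linear system:
  x*      = (-0.5, -2.5)
  lambda* = (-5.5)
  f(x*)   = 19

x* = (-0.5, -2.5), lambda* = (-5.5)
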